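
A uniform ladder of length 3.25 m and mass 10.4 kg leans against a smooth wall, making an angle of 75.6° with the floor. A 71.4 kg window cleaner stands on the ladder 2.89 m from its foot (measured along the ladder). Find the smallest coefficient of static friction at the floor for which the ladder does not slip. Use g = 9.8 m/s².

μ_min ≈ 0.216

About the foot of the ladder:
Ladder weight 10.4×9.8 = 101.9 N acts at 1.625 m along the ladder; its horizontal arm is 1.625·cos75.6° = 0.4041 m → τ = 41.18 N·m clockwise.
Window cleaner: 71.4×9.8 = 699.7 N at 2.89 m → arm 0.7187 m → τ = 502.9 N·m clockwise.
Wall normal N acts horizontally at the top; its moment arm is the height L sinθ = 3.25·sin75.6° = 3.148 m, counterclockwise.
Balancing moments: N × 3.148 = 544.1, giving N = 172.8 N.
ΣFx = 0 ⇒ f = N_wall = 172.8 N. ΣFy = 0 ⇒ N_floor = 801.6 N.
μ_min = f / N_floor = 172.8 / 801.6 = 0.216.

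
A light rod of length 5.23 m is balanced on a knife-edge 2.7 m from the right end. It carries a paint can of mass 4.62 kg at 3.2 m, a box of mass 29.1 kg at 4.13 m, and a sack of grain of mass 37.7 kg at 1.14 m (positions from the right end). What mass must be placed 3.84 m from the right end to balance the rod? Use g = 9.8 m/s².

About the knife-edge (at 2.7 m from the right end):
Paint can: 4.62 × 9.8 = 45.28 N down at 3.2 m → arm 0.5 m, τ = 45.28 × 0.5 = 22.64 N·m counterclockwise.
Box: 29.1 × 9.8 = 285.2 N down at 4.13 m → arm 1.43 m, τ = 285.2 × 1.43 = 407.8 N·m counterclockwise.
Sack of grain: 37.7 × 9.8 = 369.5 N down at 1.14 m → arm 1.56 m, τ = 369.5 × 1.56 = 576.4 N·m clockwise.
Net moment of known loads = 146 N·m clockwise.
An unknown mass m at 3.84 m has arm 1.14 m; its moment is m·g·1.14 counterclockwise.
For rotational equilibrium, m × 9.8 × 1.14 = 146, so m = 146 / (9.8 × 1.14) = 13.1 kg.

m ≈ 13.1 kg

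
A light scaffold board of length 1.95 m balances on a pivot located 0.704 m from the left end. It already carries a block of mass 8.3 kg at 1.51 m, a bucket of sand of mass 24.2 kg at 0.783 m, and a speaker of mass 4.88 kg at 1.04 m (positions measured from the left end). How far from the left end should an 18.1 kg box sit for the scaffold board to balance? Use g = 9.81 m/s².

x ≈ 0.138 m from the left end

Take moments about the pivot (at 0.704 m from the left end).
Block: 8.3 × 9.81 = 81.42 N down at 1.51 m → arm 0.806 m, τ = 81.42 × 0.806 = 65.62 N·m clockwise.
Bucket of sand: 24.2 × 9.81 = 237.4 N down at 0.783 m → arm 0.079 m, τ = 237.4 × 0.079 = 18.75 N·m clockwise.
Speaker: 4.88 × 9.81 = 47.87 N down at 1.04 m → arm 0.336 m, τ = 47.87 × 0.336 = 16.08 N·m clockwise.
Net moment of existing loads = 100.5 N·m clockwise.
The box weighs 18.1 × 9.81 = 177.6 N and must supply an equal counterclockwise moment, so its lever arm about the pivot is 100.5 / 177.6 = 0.566 m.
That puts it at 0.704 − 0.566 = 0.138 m from the left end.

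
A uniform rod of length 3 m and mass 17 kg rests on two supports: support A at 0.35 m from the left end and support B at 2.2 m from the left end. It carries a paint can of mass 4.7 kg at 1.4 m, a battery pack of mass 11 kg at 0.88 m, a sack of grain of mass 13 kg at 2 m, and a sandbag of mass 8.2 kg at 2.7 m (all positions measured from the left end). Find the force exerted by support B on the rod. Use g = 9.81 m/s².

R_B ≈ 377 N

Sum moments about support A (its reaction then has zero moment arm).
Beam weight: 17 × 9.81 = 166.8 N down at 1.5 m → arm 1.15 m, τ = 166.8 × 1.15 = 191.8 N·m clockwise.
Paint can: 4.7 × 9.81 = 46.11 N down at 1.4 m → arm 1.05 m, τ = 46.11 × 1.05 = 48.42 N·m clockwise.
Battery pack: 11 × 9.81 = 107.9 N down at 0.88 m → arm 0.53 m, τ = 107.9 × 0.53 = 57.19 N·m clockwise.
Sack of grain: 13 × 9.81 = 127.5 N down at 2 m → arm 1.65 m, τ = 127.5 × 1.65 = 210.4 N·m clockwise.
Sandbag: 8.2 × 9.81 = 80.44 N down at 2.7 m → arm 2.35 m, τ = 80.44 × 2.35 = 189 N·m clockwise.
Net load moment about support A = 696.8 N·m clockwise.
Reaction R at support B is upward at 2.2 m, arm 1.85 m → moment R × 1.85 counterclockwise.
Balancing moments: R × 1.85 = 696.8, giving R = 377 N.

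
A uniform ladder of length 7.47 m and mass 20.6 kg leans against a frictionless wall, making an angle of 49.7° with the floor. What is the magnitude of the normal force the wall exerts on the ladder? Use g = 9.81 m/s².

Take moments about the foot of the ladder.
Ladder weight 20.6×9.81 = 202.1 N acts at 3.735 m along the ladder; its horizontal arm is 3.735·cos49.7° = 2.416 m → τ = 488.3 N·m clockwise.
Wall normal N acts horizontally at the top; its moment arm is the height L sinθ = 7.47·sin49.7° = 5.697 m, counterclockwise.
Setting net torque to zero: N × 5.697 = 488.3 → N = 85.7 N.

N_wall ≈ 85.7 N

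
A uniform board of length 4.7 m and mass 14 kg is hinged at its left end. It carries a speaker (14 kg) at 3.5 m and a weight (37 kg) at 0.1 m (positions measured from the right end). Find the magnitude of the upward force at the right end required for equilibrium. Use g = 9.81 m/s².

Choose the left end as the axis so the unknown pivot reaction has zero arm there.
Beam weight: 14 × 9.81 = 137.3 N down at 2.35 m → arm 2.35 m, τ = 137.3 × 2.35 = 322.7 N·m clockwise.
Speaker: 14 × 9.81 = 137.3 N down at 3.5 m → arm 1.2 m, τ = 137.3 × 1.2 = 164.8 N·m clockwise.
Weight: 37 × 9.81 = 363 N down at 0.1 m → arm 4.6 m, τ = 363 × 4.6 = 1670 N·m clockwise.
Net moment of the loads = 2158 N·m clockwise.
The upward force F acts at the right end, arm 4.7 m, giving F × 4.7 counterclockwise.
For rotational equilibrium, F × 4.7 = 2158, so F = 2158 / 4.7 = 459 N.

F ≈ 459 N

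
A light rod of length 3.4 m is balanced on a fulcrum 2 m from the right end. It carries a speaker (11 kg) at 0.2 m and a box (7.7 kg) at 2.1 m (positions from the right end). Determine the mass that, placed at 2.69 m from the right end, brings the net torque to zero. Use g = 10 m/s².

m ≈ 27.6 kg

Choose the fulcrum (at 2 m from the right end) as the axis so the support reaction has zero arm there.
Speaker: 11 × 10 = 110 N down at 0.2 m → arm 1.8 m, τ = 110 × 1.8 = 198 N·m clockwise.
Box: 7.7 × 10 = 77 N down at 2.1 m → arm 0.1 m, τ = 77 × 0.1 = 7.7 N·m counterclockwise.
Net moment of known loads = 190.3 N·m clockwise.
An unknown mass m at 2.69 m has arm 0.69 m; its moment is m·g·0.69 counterclockwise.
For rotational equilibrium, m × 10 × 0.69 = 190.3, so m = 190.3 / (10 × 0.69) = 27.6 kg.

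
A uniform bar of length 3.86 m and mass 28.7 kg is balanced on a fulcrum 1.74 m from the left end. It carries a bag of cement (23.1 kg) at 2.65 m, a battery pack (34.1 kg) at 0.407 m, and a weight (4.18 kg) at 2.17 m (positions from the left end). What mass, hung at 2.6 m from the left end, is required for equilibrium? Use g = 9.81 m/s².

m ≈ 20 kg

Take moments about the fulcrum (at 1.74 m from the left end).
Beam weight: 28.7 × 9.81 = 281.5 N down at 1.93 m → arm 0.19 m, τ = 281.5 × 0.19 = 53.48 N·m clockwise.
Bag of cement: 23.1 × 9.81 = 226.6 N down at 2.65 m → arm 0.91 m, τ = 226.6 × 0.91 = 206.2 N·m clockwise.
Battery pack: 34.1 × 9.81 = 334.5 N down at 0.407 m → arm 1.333 m, τ = 334.5 × 1.333 = 445.9 N·m counterclockwise.
Weight: 4.18 × 9.81 = 41.01 N down at 2.17 m → arm 0.43 m, τ = 41.01 × 0.43 = 17.63 N·m clockwise.
Net moment of known loads = 168.6 N·m counterclockwise.
An unknown mass m at 2.6 m has arm 0.86 m; its moment is m·g·0.86 clockwise.
Balancing moments: m × 9.81 × 0.86 = 168.6, giving m = 168.6 / (9.81 × 0.86) = 20 kg.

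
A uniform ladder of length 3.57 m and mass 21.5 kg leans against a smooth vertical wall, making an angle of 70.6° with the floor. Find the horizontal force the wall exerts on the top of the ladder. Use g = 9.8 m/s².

N_wall ≈ 37.1 N

About the foot of the ladder:
Ladder weight 21.5×9.8 = 210.7 N acts at 1.785 m along the ladder; its horizontal arm is 1.785·cos70.6° = 0.5929 m → τ = 124.9 N·m clockwise.
Wall normal N acts horizontally at the top; its moment arm is the height L sinθ = 3.57·sin70.6° = 3.367 m, counterclockwise.
Setting net torque to zero: N × 3.367 = 124.9 → N = 37.1 N.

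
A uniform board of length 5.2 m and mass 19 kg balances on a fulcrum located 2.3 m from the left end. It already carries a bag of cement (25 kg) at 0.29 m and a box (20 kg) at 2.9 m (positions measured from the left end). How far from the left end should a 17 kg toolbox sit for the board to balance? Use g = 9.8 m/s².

x ≈ 4.21 m from the left end

About the fulcrum (at 2.3 m from the left end):
Beam weight: 19 × 9.8 = 186.2 N down at 2.6 m → arm 0.3 m, τ = 186.2 × 0.3 = 55.86 N·m clockwise.
Bag of cement: 25 × 9.8 = 245 N down at 0.29 m → arm 2.01 m, τ = 245 × 2.01 = 492.4 N·m counterclockwise.
Box: 20 × 9.8 = 196 N down at 2.9 m → arm 0.6 m, τ = 196 × 0.6 = 117.6 N·m clockwise.
Net moment of existing loads = 318.9 N·m counterclockwise.
The toolbox weighs 17 × 9.8 = 166.6 N and must supply an equal clockwise moment, so its lever arm about the fulcrum is 318.9 / 166.6 = 1.91 m.
That puts it at 2.3 + 1.91 = 4.21 m from the left end.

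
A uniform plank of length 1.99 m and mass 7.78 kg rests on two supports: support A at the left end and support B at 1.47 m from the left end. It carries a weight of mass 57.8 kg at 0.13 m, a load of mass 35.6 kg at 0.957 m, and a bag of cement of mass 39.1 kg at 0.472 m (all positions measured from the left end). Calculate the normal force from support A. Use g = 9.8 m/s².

R_A ≈ 923 N

Choose support B as the axis so its reaction then has zero moment arm.
Beam weight: 7.78 × 9.8 = 76.24 N down at 0.995 m → arm 0.475 m, τ = 76.24 × 0.475 = 36.21 N·m counterclockwise.
Weight: 57.8 × 9.8 = 566.4 N down at 0.13 m → arm 1.34 m, τ = 566.4 × 1.34 = 759 N·m counterclockwise.
Load: 35.6 × 9.8 = 348.9 N down at 0.957 m → arm 0.513 m, τ = 348.9 × 0.513 = 179 N·m counterclockwise.
Bag of cement: 39.1 × 9.8 = 383.2 N down at 0.472 m → arm 0.998 m, τ = 383.2 × 0.998 = 382.4 N·m counterclockwise.
Net load moment about support B = 1357 N·m counterclockwise.
Reaction R at support A is upward at 0 m, arm 1.47 m → moment R × 1.47 clockwise.
Στ = 0 ⇒ R × 1.47 = 1357 ⇒ R = 923 N.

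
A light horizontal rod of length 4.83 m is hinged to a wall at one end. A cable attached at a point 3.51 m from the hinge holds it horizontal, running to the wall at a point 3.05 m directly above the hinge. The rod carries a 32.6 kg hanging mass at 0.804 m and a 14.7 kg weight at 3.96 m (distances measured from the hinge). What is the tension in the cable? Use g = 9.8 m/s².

Taking torques about the hinge:
Hanging mass: 32.6 × 9.8 = 319.5 N down at 0.804 m → arm 0.804 m, τ = 319.5 × 0.804 = 256.9 N·m clockwise.
Weight: 14.7 × 9.8 = 144.1 N down at 3.96 m → arm 3.96 m, τ = 144.1 × 3.96 = 570.6 N·m clockwise.
Total clockwise load moment = 827.5 N·m.
The cable tension T acts at 3.51 m; only its component perpendicular to the rod, T sinθ, produces torque. sinθ = h/√(h²+d²) = 3.05/√(3.05²+3.51²) = 0.6559.
Στ = 0 ⇒ T × 3.51 × 0.6559 = 827.5 ⇒ T = 827.5 / 2.302 = 359 N.

T ≈ 359 N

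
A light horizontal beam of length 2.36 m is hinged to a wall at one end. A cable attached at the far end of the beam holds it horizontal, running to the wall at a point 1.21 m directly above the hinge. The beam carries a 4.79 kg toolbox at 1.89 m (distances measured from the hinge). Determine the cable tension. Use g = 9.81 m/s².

Sum moments about the hinge (the unknown hinge reaction has zero arm there).
Toolbox: 4.79 × 9.81 = 46.99 N down at 1.89 m → arm 1.89 m, τ = 46.99 × 1.89 = 88.81 N·m clockwise.
Total clockwise load moment = 88.81 N·m.
The cable tension T acts at 2.36 m; only its component perpendicular to the beam, T sinθ, produces torque. sinθ = h/√(h²+d²) = 1.21/√(1.21²+2.36²) = 0.4562.
Setting net torque to zero: T × 2.36 × 0.4562 = 88.81 → T = 88.81 / 1.077 = 82.5 N.

T ≈ 82.5 N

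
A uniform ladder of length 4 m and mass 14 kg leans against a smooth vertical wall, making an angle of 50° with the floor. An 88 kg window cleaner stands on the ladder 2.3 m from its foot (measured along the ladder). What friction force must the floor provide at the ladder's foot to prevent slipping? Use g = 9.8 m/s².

f ≈ 474 N

Choose the foot of the ladder as the axis so the floor normal and friction both act there and drop out.
Ladder weight 14×9.8 = 137.2 N acts at 2 m along the ladder; its horizontal arm is 2·cos50° = 1.286 m → τ = 176.4 N·m clockwise.
Window cleaner: 88×9.8 = 862.4 N at 2.3 m → arm 1.478 m → τ = 1275 N·m clockwise.
Wall normal N acts horizontally at the top; its moment arm is the height L sinθ = 4·sin50° = 3.064 m, counterclockwise.
For rotational equilibrium, N × 3.064 = 1451, so N = 474 N.
ΣFx = 0: friction at the foot balances the wall's push, so f = N_wall = 474 N.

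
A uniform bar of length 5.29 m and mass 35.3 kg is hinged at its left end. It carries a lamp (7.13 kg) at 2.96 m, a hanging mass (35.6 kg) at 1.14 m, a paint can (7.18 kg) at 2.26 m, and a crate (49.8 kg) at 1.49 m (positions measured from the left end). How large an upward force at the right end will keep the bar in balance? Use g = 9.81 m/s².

Taking torques about the left end:
Beam weight: 35.3 × 9.81 = 346.3 N down at 2.645 m → arm 2.645 m, τ = 346.3 × 2.645 = 916 N·m clockwise.
Lamp: 7.13 × 9.81 = 69.95 N down at 2.96 m → arm 2.96 m, τ = 69.95 × 2.96 = 207.1 N·m clockwise.
Hanging mass: 35.6 × 9.81 = 349.2 N down at 1.14 m → arm 1.14 m, τ = 349.2 × 1.14 = 398.1 N·m clockwise.
Paint can: 7.18 × 9.81 = 70.44 N down at 2.26 m → arm 2.26 m, τ = 70.44 × 2.26 = 159.2 N·m clockwise.
Crate: 49.8 × 9.81 = 488.5 N down at 1.49 m → arm 1.49 m, τ = 488.5 × 1.49 = 727.9 N·m clockwise.
Net moment of the loads = 2408 N·m clockwise.
The upward force F acts at the right end, arm 5.29 m, giving F × 5.29 counterclockwise.
For rotational equilibrium, F × 5.29 = 2408, so F = 2408 / 5.29 = 455 N.

F ≈ 455 N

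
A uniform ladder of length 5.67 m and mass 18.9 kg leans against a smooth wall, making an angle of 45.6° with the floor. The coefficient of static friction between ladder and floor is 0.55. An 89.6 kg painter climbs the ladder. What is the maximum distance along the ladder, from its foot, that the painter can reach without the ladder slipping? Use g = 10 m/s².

Sum moments about the foot of the ladder (the floor normal and friction both act there and drop out).
Ladder weight 18.9×10 = 189 N acts at 2.835 m along the ladder; its horizontal arm is 2.835·cos45.6° = 1.984 m → τ = 375 N·m clockwise.
Painter weight 89.6×10 = 896 N at distance d → arm d·cos45.6° → τ = 896·d·0.6997 clockwise.
Wall normal N at the top has arm L sinθ = 4.051 m counterclockwise, so Στ = 0 gives N·4.051 = 375 + 626.9·d.
ΣFy = 0 ⇒ N_floor = 1085 N, so the maximum friction is μ_s·N_floor = 0.55×1085 = 596.8 N. ΣFx = 0 ⇒ N_wall = f, so at the slipping point N = 596.8 N.
Substituting: 596.8×4.051 = 375 + 626.9·d ⇒ d = (2418 − 375) / 626.9 = 3.26 m.

d ≈ 3.26 m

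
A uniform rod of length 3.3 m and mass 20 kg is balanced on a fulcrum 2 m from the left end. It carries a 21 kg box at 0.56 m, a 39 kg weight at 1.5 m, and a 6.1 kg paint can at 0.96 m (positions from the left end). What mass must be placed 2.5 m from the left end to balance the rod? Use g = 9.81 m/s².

Choose the fulcrum (at 2 m from the left end) as the axis so the support reaction has zero arm there.
Beam weight: 20 × 9.81 = 196.2 N down at 1.65 m → arm 0.35 m, τ = 196.2 × 0.35 = 68.67 N·m counterclockwise.
Box: 21 × 9.81 = 206 N down at 0.56 m → arm 1.44 m, τ = 206 × 1.44 = 296.6 N·m counterclockwise.
Weight: 39 × 9.81 = 382.6 N down at 1.5 m → arm 0.5 m, τ = 382.6 × 0.5 = 191.3 N·m counterclockwise.
Paint can: 6.1 × 9.81 = 59.84 N down at 0.96 m → arm 1.04 m, τ = 59.84 × 1.04 = 62.23 N·m counterclockwise.
Net moment of known loads = 618.8 N·m counterclockwise.
An unknown mass m at 2.5 m has arm 0.5 m; its moment is m·g·0.5 clockwise.
Setting net torque to zero: m × 9.81 × 0.5 = 618.8 → m = 618.8 / (9.81 × 0.5) = 126 kg.

m ≈ 126 kg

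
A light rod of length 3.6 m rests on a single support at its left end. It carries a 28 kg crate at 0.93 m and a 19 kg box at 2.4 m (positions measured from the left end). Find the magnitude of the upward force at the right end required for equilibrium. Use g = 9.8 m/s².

F ≈ 195 N

Choose the left end as the axis so the unknown pivot reaction has zero arm there.
Crate: 28 × 9.8 = 274.4 N down at 0.93 m → arm 0.93 m, τ = 274.4 × 0.93 = 255.2 N·m clockwise.
Box: 19 × 9.8 = 186.2 N down at 2.4 m → arm 2.4 m, τ = 186.2 × 2.4 = 446.9 N·m clockwise.
Net moment of the loads = 702.1 N·m clockwise.
The upward force F acts at the right end, arm 3.6 m, giving F × 3.6 counterclockwise.
Balancing moments: F × 3.6 = 702.1, giving F = 702.1 / 3.6 = 195 N.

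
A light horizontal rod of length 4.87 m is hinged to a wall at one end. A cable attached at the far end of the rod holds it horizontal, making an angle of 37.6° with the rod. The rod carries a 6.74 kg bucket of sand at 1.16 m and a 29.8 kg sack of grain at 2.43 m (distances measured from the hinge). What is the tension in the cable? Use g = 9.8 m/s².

T ≈ 265 N

Choose the hinge as the axis so the unknown hinge reaction has zero arm there.
Bucket of sand: 6.74 × 9.8 = 66.05 N down at 1.16 m → arm 1.16 m, τ = 66.05 × 1.16 = 76.62 N·m clockwise.
Sack of grain: 29.8 × 9.8 = 292 N down at 2.43 m → arm 2.43 m, τ = 292 × 2.43 = 709.6 N·m clockwise.
Total clockwise load moment = 786.2 N·m.
The cable tension T acts at 4.87 m; only its component perpendicular to the rod, T sinθ, produces torque. sin 37.6° = 0.6101.
Στ = 0 ⇒ T × 4.87 × 0.6101 = 786.2 ⇒ T = 786.2 / 2.971 = 265 N.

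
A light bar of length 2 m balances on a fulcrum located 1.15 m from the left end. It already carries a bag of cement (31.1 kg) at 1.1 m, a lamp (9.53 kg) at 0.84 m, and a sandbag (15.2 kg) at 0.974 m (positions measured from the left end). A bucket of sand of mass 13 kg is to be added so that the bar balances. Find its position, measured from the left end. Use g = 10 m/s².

Sum moments about the fulcrum (at 1.15 m from the left end) (the support reaction has zero arm there).
Bag of cement: 31.1 × 10 = 311 N down at 1.1 m → arm 0.05 m, τ = 311 × 0.05 = 15.55 N·m counterclockwise.
Lamp: 9.53 × 10 = 95.3 N down at 0.84 m → arm 0.31 m, τ = 95.3 × 0.31 = 29.54 N·m counterclockwise.
Sandbag: 15.2 × 10 = 152 N down at 0.974 m → arm 0.176 m, τ = 152 × 0.176 = 26.75 N·m counterclockwise.
Net moment of existing loads = 71.84 N·m counterclockwise.
The bucket of sand weighs 13 × 10 = 130 N and must supply an equal clockwise moment, so its lever arm about the fulcrum is 71.84 / 130 = 0.553 m.
That puts it at 1.15 + 0.553 = 1.7 m from the left end.

x ≈ 1.7 m from the left end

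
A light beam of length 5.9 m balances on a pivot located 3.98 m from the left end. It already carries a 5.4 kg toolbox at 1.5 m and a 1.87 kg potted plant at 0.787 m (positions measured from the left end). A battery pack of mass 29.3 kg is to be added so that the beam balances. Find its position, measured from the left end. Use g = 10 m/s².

x ≈ 4.64 m from the left end

Choose the pivot (at 3.98 m from the left end) as the axis so the support reaction has zero arm there.
Toolbox: 5.4 × 10 = 54 N down at 1.5 m → arm 2.48 m, τ = 54 × 2.48 = 133.9 N·m counterclockwise.
Potted plant: 1.87 × 10 = 18.7 N down at 0.787 m → arm 3.193 m, τ = 18.7 × 3.193 = 59.71 N·m counterclockwise.
Net moment of existing loads = 193.6 N·m counterclockwise.
The battery pack weighs 29.3 × 10 = 293 N and must supply an equal clockwise moment, so its lever arm about the pivot is 193.6 / 293 = 0.661 m.
That puts it at 3.98 + 0.661 = 4.64 m from the left end.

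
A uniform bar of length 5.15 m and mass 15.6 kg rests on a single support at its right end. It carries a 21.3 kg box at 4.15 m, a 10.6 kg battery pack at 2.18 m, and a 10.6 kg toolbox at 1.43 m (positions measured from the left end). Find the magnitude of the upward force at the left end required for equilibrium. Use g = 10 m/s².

F ≈ 257 N

Take moments about the right end.
Beam weight: 15.6 × 10 = 156 N down at 2.575 m → arm 2.575 m, τ = 156 × 2.575 = 401.7 N·m counterclockwise.
Box: 21.3 × 10 = 213 N down at 4.15 m → arm 1 m, τ = 213 × 1 = 213 N·m counterclockwise.
Battery pack: 10.6 × 10 = 106 N down at 2.18 m → arm 2.97 m, τ = 106 × 2.97 = 314.8 N·m counterclockwise.
Toolbox: 10.6 × 10 = 106 N down at 1.43 m → arm 3.72 m, τ = 106 × 3.72 = 394.3 N·m counterclockwise.
Net moment of the loads = 1324 N·m counterclockwise.
The upward force F acts at the left end, arm 5.15 m, giving F × 5.15 clockwise.
Στ = 0 ⇒ F × 5.15 = 1324 ⇒ F = 1324 / 5.15 = 257 N.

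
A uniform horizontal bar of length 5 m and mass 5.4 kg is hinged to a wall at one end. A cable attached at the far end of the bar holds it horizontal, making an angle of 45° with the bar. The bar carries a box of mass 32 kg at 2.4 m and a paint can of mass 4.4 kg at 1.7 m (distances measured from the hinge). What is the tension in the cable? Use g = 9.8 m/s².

About the hinge:
Beam weight: 5.4 × 9.8 = 52.92 N down at 2.5 m → arm 2.5 m, τ = 52.92 × 2.5 = 132.3 N·m clockwise.
Box: 32 × 9.8 = 313.6 N down at 2.4 m → arm 2.4 m, τ = 313.6 × 2.4 = 752.6 N·m clockwise.
Paint can: 4.4 × 9.8 = 43.12 N down at 1.7 m → arm 1.7 m, τ = 43.12 × 1.7 = 73.3 N·m clockwise.
Total clockwise load moment = 958.2 N·m.
The cable tension T acts at 5 m; only its component perpendicular to the bar, T sinθ, produces torque. sin 45° = 0.7071.
Στ = 0 ⇒ T × 5 × 0.7071 = 958.2 ⇒ T = 958.2 / 3.535 = 271 N.

T ≈ 271 N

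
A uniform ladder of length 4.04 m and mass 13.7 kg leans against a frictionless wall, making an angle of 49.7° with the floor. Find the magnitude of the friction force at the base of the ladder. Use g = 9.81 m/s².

f ≈ 57 N

Choose the foot of the ladder as the axis so the floor normal and friction both act there and drop out.
Ladder weight 13.7×9.81 = 134.4 N acts at 2.02 m along the ladder; its horizontal arm is 2.02·cos49.7° = 1.307 m → τ = 175.7 N·m clockwise.
Wall normal N acts horizontally at the top; its moment arm is the height L sinθ = 4.04·sin49.7° = 3.081 m, counterclockwise.
Setting net torque to zero: N × 3.081 = 175.7 → N = 57 N.
ΣFx = 0: friction at the foot balances the wall's push, so f = N_wall = 57 N.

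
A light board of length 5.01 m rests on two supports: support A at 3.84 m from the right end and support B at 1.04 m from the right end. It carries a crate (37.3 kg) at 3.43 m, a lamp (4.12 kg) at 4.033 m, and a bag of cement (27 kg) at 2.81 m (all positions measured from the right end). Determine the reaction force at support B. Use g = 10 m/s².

Sum moments about support A (its reaction then has zero moment arm).
Crate: 37.3 × 10 = 373 N down at 3.43 m → arm 0.41 m, τ = 373 × 0.41 = 152.9 N·m clockwise.
Lamp: 4.12 × 10 = 41.2 N down at 4.033 m → arm 0.193 m, τ = 41.2 × 0.193 = 7.952 N·m counterclockwise.
Bag of cement: 27 × 10 = 270 N down at 2.81 m → arm 1.03 m, τ = 270 × 1.03 = 278.1 N·m clockwise.
Net load moment about support A = 423 N·m clockwise.
Reaction R at support B is upward at 1.04 m, arm 2.8 m → moment R × 2.8 counterclockwise.
Στ = 0 ⇒ R × 2.8 = 423 ⇒ R = 151 N.

R_B ≈ 151 N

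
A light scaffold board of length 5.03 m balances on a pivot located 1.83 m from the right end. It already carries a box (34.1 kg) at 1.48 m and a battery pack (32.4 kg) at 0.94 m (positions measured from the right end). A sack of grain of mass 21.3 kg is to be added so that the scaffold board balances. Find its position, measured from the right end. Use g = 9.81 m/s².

Take moments about the pivot (at 1.83 m from the right end).
Box: 34.1 × 9.81 = 334.5 N down at 1.48 m → arm 0.35 m, τ = 334.5 × 0.35 = 117.1 N·m clockwise.
Battery pack: 32.4 × 9.81 = 317.8 N down at 0.94 m → arm 0.89 m, τ = 317.8 × 0.89 = 282.8 N·m clockwise.
Net moment of existing loads = 399.9 N·m clockwise.
The sack of grain weighs 21.3 × 9.81 = 209 N and must supply an equal counterclockwise moment, so its lever arm about the pivot is 399.9 / 209 = 1.91 m.
That puts it at 1.83 + 1.91 = 3.74 m from the right end.

x ≈ 3.74 m from the right end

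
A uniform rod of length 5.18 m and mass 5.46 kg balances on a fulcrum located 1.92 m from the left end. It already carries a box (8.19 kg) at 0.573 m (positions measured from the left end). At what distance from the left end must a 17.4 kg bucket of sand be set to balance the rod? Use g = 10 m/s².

Taking torques about the fulcrum (at 1.92 m from the left end):
Beam weight: 5.46 × 10 = 54.6 N down at 2.59 m → arm 0.67 m, τ = 54.6 × 0.67 = 36.58 N·m clockwise.
Box: 8.19 × 10 = 81.9 N down at 0.573 m → arm 1.347 m, τ = 81.9 × 1.347 = 110.3 N·m counterclockwise.
Net moment of existing loads = 73.72 N·m counterclockwise.
The bucket of sand weighs 17.4 × 10 = 174 N and must supply an equal clockwise moment, so its lever arm about the fulcrum is 73.72 / 174 = 0.424 m.
That puts it at 1.92 + 0.424 = 2.34 m from the left end.

x ≈ 2.34 m from the left end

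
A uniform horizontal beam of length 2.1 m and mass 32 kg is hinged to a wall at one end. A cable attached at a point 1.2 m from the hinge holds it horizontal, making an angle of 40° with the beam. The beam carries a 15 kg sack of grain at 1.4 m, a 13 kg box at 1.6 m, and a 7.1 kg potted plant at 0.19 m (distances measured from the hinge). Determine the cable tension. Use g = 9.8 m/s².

T ≈ 975 N

Sum moments about the hinge (the unknown hinge reaction has zero arm there).
Beam weight: 32 × 9.8 = 313.6 N down at 1.05 m → arm 1.05 m, τ = 313.6 × 1.05 = 329.3 N·m clockwise.
Sack of grain: 15 × 9.8 = 147 N down at 1.4 m → arm 1.4 m, τ = 147 × 1.4 = 205.8 N·m clockwise.
Box: 13 × 9.8 = 127.4 N down at 1.6 m → arm 1.6 m, τ = 127.4 × 1.6 = 203.8 N·m clockwise.
Potted plant: 7.1 × 9.8 = 69.58 N down at 0.19 m → arm 0.19 m, τ = 69.58 × 0.19 = 13.22 N·m clockwise.
Total clockwise load moment = 752.1 N·m.
The cable tension T acts at 1.2 m; only its component perpendicular to the beam, T sinθ, produces torque. sin 40° = 0.6428.
Στ = 0 ⇒ T × 1.2 × 0.6428 = 752.1 ⇒ T = 752.1 / 0.7714 = 975 N.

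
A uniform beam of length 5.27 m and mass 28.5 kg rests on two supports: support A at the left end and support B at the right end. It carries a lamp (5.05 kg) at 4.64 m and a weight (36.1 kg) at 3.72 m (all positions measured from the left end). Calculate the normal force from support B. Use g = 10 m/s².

R_B ≈ 442 N

Taking torques about support A:
Beam weight: 28.5 × 10 = 285 N down at 2.635 m → arm 2.635 m, τ = 285 × 2.635 = 751 N·m clockwise.
Lamp: 5.05 × 10 = 50.5 N down at 4.64 m → arm 4.64 m, τ = 50.5 × 4.64 = 234.3 N·m clockwise.
Weight: 36.1 × 10 = 361 N down at 3.72 m → arm 3.72 m, τ = 361 × 3.72 = 1343 N·m clockwise.
Net load moment about support A = 2328 N·m clockwise.
Reaction R at support B is upward at 5.27 m, arm 5.27 m → moment R × 5.27 counterclockwise.
Στ = 0 ⇒ R × 5.27 = 2328 ⇒ R = 442 N.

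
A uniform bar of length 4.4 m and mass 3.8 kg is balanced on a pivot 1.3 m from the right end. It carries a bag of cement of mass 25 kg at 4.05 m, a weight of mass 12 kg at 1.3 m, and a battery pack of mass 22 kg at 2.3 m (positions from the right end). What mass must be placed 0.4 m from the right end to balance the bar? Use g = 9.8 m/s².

Choose the pivot (at 1.3 m from the right end) as the axis so the support reaction has zero arm there.
Beam weight: 3.8 × 9.8 = 37.24 N down at 2.2 m → arm 0.9 m, τ = 37.24 × 0.9 = 33.52 N·m counterclockwise.
Bag of cement: 25 × 9.8 = 245 N down at 4.05 m → arm 2.75 m, τ = 245 × 2.75 = 673.8 N·m counterclockwise.
Weight: acts at the pivot, moment arm 0 → no torque.
Battery pack: 22 × 9.8 = 215.6 N down at 2.3 m → arm 1 m, τ = 215.6 × 1 = 215.6 N·m counterclockwise.
Net moment of known loads = 922.9 N·m counterclockwise.
An unknown mass m at 0.4 m has arm 0.9 m; its moment is m·g·0.9 clockwise.
Setting net torque to zero: m × 9.8 × 0.9 = 922.9 → m = 922.9 / (9.8 × 0.9) = 105 kg.

m ≈ 105 kg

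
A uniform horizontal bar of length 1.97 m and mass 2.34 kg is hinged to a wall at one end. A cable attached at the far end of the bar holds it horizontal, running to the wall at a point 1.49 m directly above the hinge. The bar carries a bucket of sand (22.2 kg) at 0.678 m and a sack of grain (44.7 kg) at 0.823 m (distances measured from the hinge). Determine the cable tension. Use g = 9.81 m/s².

T ≈ 447 N

Taking torques about the hinge:
Beam weight: 2.34 × 9.81 = 22.96 N down at 0.985 m → arm 0.985 m, τ = 22.96 × 0.985 = 22.62 N·m clockwise.
Bucket of sand: 22.2 × 9.81 = 217.8 N down at 0.678 m → arm 0.678 m, τ = 217.8 × 0.678 = 147.7 N·m clockwise.
Sack of grain: 44.7 × 9.81 = 438.5 N down at 0.823 m → arm 0.823 m, τ = 438.5 × 0.823 = 360.9 N·m clockwise.
Total clockwise load moment = 531.2 N·m.
The cable tension T acts at 1.97 m; only its component perpendicular to the bar, T sinθ, produces torque. sinθ = h/√(h²+d²) = 1.49/√(1.49²+1.97²) = 0.6032.
Στ = 0 ⇒ T × 1.97 × 0.6032 = 531.2 ⇒ T = 531.2 / 1.188 = 447 N.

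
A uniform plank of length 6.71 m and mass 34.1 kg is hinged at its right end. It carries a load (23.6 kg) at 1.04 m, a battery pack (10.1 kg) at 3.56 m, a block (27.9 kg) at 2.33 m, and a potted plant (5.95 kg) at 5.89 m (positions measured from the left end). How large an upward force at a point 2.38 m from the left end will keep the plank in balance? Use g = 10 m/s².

F ≈ 940 N

Sum moments about the right end (the unknown pivot reaction has zero arm there).
Beam weight: 34.1 × 10 = 341 N down at 3.355 m → arm 3.355 m, τ = 341 × 3.355 = 1144 N·m counterclockwise.
Load: 23.6 × 10 = 236 N down at 1.04 m → arm 5.67 m, τ = 236 × 5.67 = 1338 N·m counterclockwise.
Battery pack: 10.1 × 10 = 101 N down at 3.56 m → arm 3.15 m, τ = 101 × 3.15 = 318.1 N·m counterclockwise.
Block: 27.9 × 10 = 279 N down at 2.33 m → arm 4.38 m, τ = 279 × 4.38 = 1222 N·m counterclockwise.
Potted plant: 5.95 × 10 = 59.5 N down at 5.89 m → arm 0.82 m, τ = 59.5 × 0.82 = 48.79 N·m counterclockwise.
Net moment of the loads = 4071 N·m counterclockwise.
The upward force F acts at a point 2.38 m from the left end, arm 4.33 m, giving F × 4.33 clockwise.
For rotational equilibrium, F × 4.33 = 4071, so F = 4071 / 4.33 = 940 N.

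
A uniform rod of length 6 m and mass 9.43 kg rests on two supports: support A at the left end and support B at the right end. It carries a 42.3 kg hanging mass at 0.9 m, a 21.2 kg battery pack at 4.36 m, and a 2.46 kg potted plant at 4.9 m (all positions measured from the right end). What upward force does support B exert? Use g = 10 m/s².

R_B ≈ 469 N

Take moments about support A.
Beam weight: 9.43 × 10 = 94.3 N down at 3 m → arm 3 m, τ = 94.3 × 3 = 282.9 N·m clockwise.
Hanging mass: 42.3 × 10 = 423 N down at 0.9 m → arm 5.1 m, τ = 423 × 5.1 = 2157 N·m clockwise.
Battery pack: 21.2 × 10 = 212 N down at 4.36 m → arm 1.64 m, τ = 212 × 1.64 = 347.7 N·m clockwise.
Potted plant: 2.46 × 10 = 24.6 N down at 4.9 m → arm 1.1 m, τ = 24.6 × 1.1 = 27.06 N·m clockwise.
Net load moment about support A = 2815 N·m clockwise.
Reaction R at support B is upward at 0 m, arm 6 m → moment R × 6 counterclockwise.
Setting net torque to zero: R × 6 = 2815 → R = 469 N.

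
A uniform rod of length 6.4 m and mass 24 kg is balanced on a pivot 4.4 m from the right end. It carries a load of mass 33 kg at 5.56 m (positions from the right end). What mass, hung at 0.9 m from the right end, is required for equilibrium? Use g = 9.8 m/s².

m ≈ 2.71 kg

Choose the pivot (at 4.4 m from the right end) as the axis so the support reaction has zero arm there.
Beam weight: 24 × 9.8 = 235.2 N down at 3.2 m → arm 1.2 m, τ = 235.2 × 1.2 = 282.2 N·m clockwise.
Load: 33 × 9.8 = 323.4 N down at 5.56 m → arm 1.16 m, τ = 323.4 × 1.16 = 375.1 N·m counterclockwise.
Net moment of known loads = 92.9 N·m counterclockwise.
An unknown mass m at 0.9 m has arm 3.5 m; its moment is m·g·3.5 clockwise.
Στ = 0 ⇒ m × 9.8 × 3.5 = 92.9 ⇒ m = 92.9 / (9.8 × 3.5) = 2.71 kg.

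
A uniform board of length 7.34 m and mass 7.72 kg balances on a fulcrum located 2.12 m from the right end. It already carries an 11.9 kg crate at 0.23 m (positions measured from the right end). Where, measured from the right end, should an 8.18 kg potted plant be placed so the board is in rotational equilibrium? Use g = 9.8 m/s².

x ≈ 3.41 m from the right end

Take moments about the fulcrum (at 2.12 m from the right end).
Beam weight: 7.72 × 9.8 = 75.66 N down at 3.67 m → arm 1.55 m, τ = 75.66 × 1.55 = 117.3 N·m counterclockwise.
Crate: 11.9 × 9.8 = 116.6 N down at 0.23 m → arm 1.89 m, τ = 116.6 × 1.89 = 220.4 N·m clockwise.
Net moment of existing loads = 103.1 N·m clockwise.
The potted plant weighs 8.18 × 9.8 = 80.16 N and must supply an equal counterclockwise moment, so its lever arm about the fulcrum is 103.1 / 80.16 = 1.29 m.
That puts it at 2.12 + 1.29 = 3.41 m from the right end.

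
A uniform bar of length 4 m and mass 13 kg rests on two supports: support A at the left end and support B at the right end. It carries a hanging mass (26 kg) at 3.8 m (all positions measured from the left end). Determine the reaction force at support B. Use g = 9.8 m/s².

R_B ≈ 306 N

About support A:
Beam weight: 13 × 9.8 = 127.4 N down at 2 m → arm 2 m, τ = 127.4 × 2 = 254.8 N·m clockwise.
Hanging mass: 26 × 9.8 = 254.8 N down at 3.8 m → arm 3.8 m, τ = 254.8 × 3.8 = 968.2 N·m clockwise.
Net load moment about support A = 1223 N·m clockwise.
Reaction R at support B is upward at 4 m, arm 4 m → moment R × 4 counterclockwise.
Setting net torque to zero: R × 4 = 1223 → R = 306 N.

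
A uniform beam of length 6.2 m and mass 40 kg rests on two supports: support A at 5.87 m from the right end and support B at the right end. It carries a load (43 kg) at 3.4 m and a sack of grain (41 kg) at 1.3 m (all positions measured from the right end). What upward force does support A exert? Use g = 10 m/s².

Take moments about support B.
Beam weight: 40 × 10 = 400 N down at 3.1 m → arm 3.1 m, τ = 400 × 3.1 = 1240 N·m counterclockwise.
Load: 43 × 10 = 430 N down at 3.4 m → arm 3.4 m, τ = 430 × 3.4 = 1462 N·m counterclockwise.
Sack of grain: 41 × 10 = 410 N down at 1.3 m → arm 1.3 m, τ = 410 × 1.3 = 533 N·m counterclockwise.
Net load moment about support B = 3235 N·m counterclockwise.
Reaction R at support A is upward at 5.87 m, arm 5.87 m → moment R × 5.87 clockwise.
Setting net torque to zero: R × 5.87 = 3235 → R = 551 N.

R_A ≈ 551 N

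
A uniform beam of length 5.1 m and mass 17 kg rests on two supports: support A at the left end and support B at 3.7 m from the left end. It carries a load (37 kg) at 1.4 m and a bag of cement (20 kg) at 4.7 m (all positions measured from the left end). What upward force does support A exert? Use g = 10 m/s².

Sum moments about support B (its reaction then has zero moment arm).
Beam weight: 17 × 10 = 170 N down at 2.55 m → arm 1.15 m, τ = 170 × 1.15 = 195.5 N·m counterclockwise.
Load: 37 × 10 = 370 N down at 1.4 m → arm 2.3 m, τ = 370 × 2.3 = 851 N·m counterclockwise.
Bag of cement: 20 × 10 = 200 N down at 4.7 m → arm 1 m, τ = 200 × 1 = 200 N·m clockwise.
Net load moment about support B = 846.5 N·m counterclockwise.
Reaction R at support A is upward at 0 m, arm 3.7 m → moment R × 3.7 clockwise.
Balancing moments: R × 3.7 = 846.5, giving R = 229 N.

R_A ≈ 229 N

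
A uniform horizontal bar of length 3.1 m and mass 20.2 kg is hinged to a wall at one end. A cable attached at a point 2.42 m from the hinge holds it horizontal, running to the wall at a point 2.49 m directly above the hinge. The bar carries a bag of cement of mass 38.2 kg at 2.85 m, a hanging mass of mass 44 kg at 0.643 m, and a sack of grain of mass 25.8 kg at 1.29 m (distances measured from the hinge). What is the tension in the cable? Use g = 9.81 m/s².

Take moments about the hinge.
Beam weight: 20.2 × 9.81 = 198.2 N down at 1.55 m → arm 1.55 m, τ = 198.2 × 1.55 = 307.2 N·m clockwise.
Bag of cement: 38.2 × 9.81 = 374.7 N down at 2.85 m → arm 2.85 m, τ = 374.7 × 2.85 = 1068 N·m clockwise.
Hanging mass: 44 × 9.81 = 431.6 N down at 0.643 m → arm 0.643 m, τ = 431.6 × 0.643 = 277.5 N·m clockwise.
Sack of grain: 25.8 × 9.81 = 253.1 N down at 1.29 m → arm 1.29 m, τ = 253.1 × 1.29 = 326.5 N·m clockwise.
Total clockwise load moment = 1979 N·m.
The cable tension T acts at 2.42 m; only its component perpendicular to the bar, T sinθ, produces torque. sinθ = h/√(h²+d²) = 2.49/√(2.49²+2.42²) = 0.7171.
Στ = 0 ⇒ T × 2.42 × 0.7171 = 1979 ⇒ T = 1979 / 1.735 = 1140 N.

T ≈ 1140 N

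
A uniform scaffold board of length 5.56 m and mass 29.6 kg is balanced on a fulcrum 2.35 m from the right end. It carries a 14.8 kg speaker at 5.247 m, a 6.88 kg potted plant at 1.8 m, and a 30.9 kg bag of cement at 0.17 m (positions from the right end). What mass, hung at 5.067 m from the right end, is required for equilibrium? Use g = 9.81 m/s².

About the fulcrum (at 2.35 m from the right end):
Beam weight: 29.6 × 9.81 = 290.4 N down at 2.78 m → arm 0.43 m, τ = 290.4 × 0.43 = 124.9 N·m counterclockwise.
Speaker: 14.8 × 9.81 = 145.2 N down at 5.247 m → arm 2.897 m, τ = 145.2 × 2.897 = 420.6 N·m counterclockwise.
Potted plant: 6.88 × 9.81 = 67.49 N down at 1.8 m → arm 0.55 m, τ = 67.49 × 0.55 = 37.12 N·m clockwise.
Bag of cement: 30.9 × 9.81 = 303.1 N down at 0.17 m → arm 2.18 m, τ = 303.1 × 2.18 = 660.8 N·m clockwise.
Net moment of known loads = 152.4 N·m clockwise.
An unknown mass m at 5.067 m has arm 2.717 m; its moment is m·g·2.717 counterclockwise.
Setting net torque to zero: m × 9.81 × 2.717 = 152.4 → m = 152.4 / (9.81 × 2.717) = 5.72 kg.

m ≈ 5.72 kg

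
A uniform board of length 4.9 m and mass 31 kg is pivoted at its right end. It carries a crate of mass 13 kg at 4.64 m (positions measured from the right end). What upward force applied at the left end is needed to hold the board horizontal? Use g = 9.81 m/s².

F ≈ 273 N

Taking torques about the right end:
Beam weight: 31 × 9.81 = 304.1 N down at 2.45 m → arm 2.45 m, τ = 304.1 × 2.45 = 745 N·m counterclockwise.
Crate: 13 × 9.81 = 127.5 N down at 4.64 m → arm 4.64 m, τ = 127.5 × 4.64 = 591.6 N·m counterclockwise.
Net moment of the loads = 1337 N·m counterclockwise.
The upward force F acts at the left end, arm 4.9 m, giving F × 4.9 clockwise.
Στ = 0 ⇒ F × 4.9 = 1337 ⇒ F = 1337 / 4.9 = 273 N.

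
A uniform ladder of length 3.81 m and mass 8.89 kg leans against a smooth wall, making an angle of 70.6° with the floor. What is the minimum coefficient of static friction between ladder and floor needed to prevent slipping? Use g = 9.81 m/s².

Sum moments about the foot of the ladder (the floor normal and friction both act there and drop out).
Ladder weight 8.89×9.81 = 87.21 N acts at 1.905 m along the ladder; its horizontal arm is 1.905·cos70.6° = 0.6328 m → τ = 55.19 N·m clockwise.
Wall normal N acts horizontally at the top; its moment arm is the height L sinθ = 3.81·sin70.6° = 3.594 m, counterclockwise.
Balancing moments: N × 3.594 = 55.19, giving N = 15.36 N.
ΣFx = 0 ⇒ f = N_wall = 15.36 N. ΣFy = 0 ⇒ N_floor = 87.21 N.
μ_min = f / N_floor = 15.36 / 87.21 = 0.176.

μ_min ≈ 0.176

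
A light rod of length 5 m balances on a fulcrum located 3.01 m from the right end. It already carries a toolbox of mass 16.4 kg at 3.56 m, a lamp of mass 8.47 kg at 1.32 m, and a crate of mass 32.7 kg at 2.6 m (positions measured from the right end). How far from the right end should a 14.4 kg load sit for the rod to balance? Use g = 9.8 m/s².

Sum moments about the fulcrum (at 3.01 m from the right end) (the support reaction has zero arm there).
Toolbox: 16.4 × 9.8 = 160.7 N down at 3.56 m → arm 0.55 m, τ = 160.7 × 0.55 = 88.39 N·m counterclockwise.
Lamp: 8.47 × 9.8 = 83.01 N down at 1.32 m → arm 1.69 m, τ = 83.01 × 1.69 = 140.3 N·m clockwise.
Crate: 32.7 × 9.8 = 320.5 N down at 2.6 m → arm 0.41 m, τ = 320.5 × 0.41 = 131.4 N·m clockwise.
Net moment of existing loads = 183.3 N·m clockwise.
The load weighs 14.4 × 9.8 = 141.1 N and must supply an equal counterclockwise moment, so its lever arm about the fulcrum is 183.3 / 141.1 = 1.3 m.
That puts it at 3.01 + 1.3 = 4.31 m from the right end.

x ≈ 4.31 m from the right end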